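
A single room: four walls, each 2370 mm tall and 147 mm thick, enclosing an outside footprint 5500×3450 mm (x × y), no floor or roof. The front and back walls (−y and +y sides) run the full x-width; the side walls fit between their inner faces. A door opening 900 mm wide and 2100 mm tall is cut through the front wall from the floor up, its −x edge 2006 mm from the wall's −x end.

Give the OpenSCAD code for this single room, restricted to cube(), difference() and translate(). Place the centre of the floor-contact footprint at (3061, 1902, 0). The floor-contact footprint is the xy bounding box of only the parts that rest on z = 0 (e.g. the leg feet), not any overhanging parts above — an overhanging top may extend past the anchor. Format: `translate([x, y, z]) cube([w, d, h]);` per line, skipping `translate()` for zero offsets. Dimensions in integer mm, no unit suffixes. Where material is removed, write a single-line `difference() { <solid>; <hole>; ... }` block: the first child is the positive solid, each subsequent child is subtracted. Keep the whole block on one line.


difference() { translate([311, 177, 0]) cube([5500, 147, 2370]); translate([2317, 177, 0]) cube([900, 147, 2100]); }
translate([311, 3480, 0]) cube([5500, 147, 2370]);
translate([311, 324, 0]) cube([147, 3156, 2370]);
translate([5664, 324, 0]) cube([147, 3156, 2370]);


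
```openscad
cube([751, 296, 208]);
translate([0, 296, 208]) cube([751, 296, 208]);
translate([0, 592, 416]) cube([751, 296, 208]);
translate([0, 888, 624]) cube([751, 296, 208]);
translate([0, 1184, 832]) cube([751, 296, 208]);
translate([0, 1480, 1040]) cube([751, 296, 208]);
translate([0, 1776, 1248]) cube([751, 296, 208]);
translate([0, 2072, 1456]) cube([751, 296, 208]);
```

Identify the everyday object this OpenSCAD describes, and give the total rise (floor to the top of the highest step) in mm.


A staircase. The total rise is 1664 mm.

8 identical blocks, each offset up and back from the previous — a staircase. Each step is 208 mm tall and there are 8 of them, so the total rise is 8 × 208 = 1664 mm.


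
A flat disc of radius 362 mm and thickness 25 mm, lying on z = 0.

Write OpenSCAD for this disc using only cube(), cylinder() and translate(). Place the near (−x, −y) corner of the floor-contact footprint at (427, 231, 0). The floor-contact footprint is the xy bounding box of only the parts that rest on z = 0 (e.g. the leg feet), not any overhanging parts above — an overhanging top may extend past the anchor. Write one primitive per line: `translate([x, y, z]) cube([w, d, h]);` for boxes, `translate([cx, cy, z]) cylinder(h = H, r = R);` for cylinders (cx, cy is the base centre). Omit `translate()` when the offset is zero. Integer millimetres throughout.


translate([789, 593, 0]) cylinder(h = 25, r = 362);


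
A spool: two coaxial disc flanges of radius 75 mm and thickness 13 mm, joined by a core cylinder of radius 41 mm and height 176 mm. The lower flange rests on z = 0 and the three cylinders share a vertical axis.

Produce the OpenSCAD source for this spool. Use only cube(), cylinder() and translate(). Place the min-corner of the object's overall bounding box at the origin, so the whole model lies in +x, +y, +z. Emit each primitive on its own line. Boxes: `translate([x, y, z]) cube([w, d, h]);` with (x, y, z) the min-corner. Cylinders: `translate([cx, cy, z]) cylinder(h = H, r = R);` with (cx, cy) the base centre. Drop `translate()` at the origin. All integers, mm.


translate([75, 75, 0]) cylinder(h = 13, r = 75);
translate([75, 75, 13]) cylinder(h = 176, r = 41);
translate([75, 75, 189]) cylinder(h = 13, r = 75);


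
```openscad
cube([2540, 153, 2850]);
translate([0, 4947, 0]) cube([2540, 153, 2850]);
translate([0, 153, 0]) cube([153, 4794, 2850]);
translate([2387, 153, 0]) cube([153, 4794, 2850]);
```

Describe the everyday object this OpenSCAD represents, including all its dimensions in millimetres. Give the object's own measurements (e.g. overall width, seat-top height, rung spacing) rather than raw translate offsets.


The wall frame of a small rectangular building: four walls, each 2850 mm tall and 153 mm thick, enclosing a footprint 2540 mm (x) by 5100 mm (y) outside-to-outside, with no floor or roof. The front and back walls (the −y and +y sides) span the full width; the two side walls fit between them.


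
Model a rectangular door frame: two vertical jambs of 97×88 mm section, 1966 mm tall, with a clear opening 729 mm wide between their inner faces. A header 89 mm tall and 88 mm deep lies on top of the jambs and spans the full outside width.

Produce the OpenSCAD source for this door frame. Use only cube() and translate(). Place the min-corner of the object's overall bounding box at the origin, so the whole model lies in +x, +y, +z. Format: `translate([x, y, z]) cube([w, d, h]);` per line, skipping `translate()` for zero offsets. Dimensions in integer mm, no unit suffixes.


cube([97, 88, 1966]);
translate([826, 0, 0]) cube([97, 88, 1966]);
translate([0, 0, 1966]) cube([923, 88, 89]);


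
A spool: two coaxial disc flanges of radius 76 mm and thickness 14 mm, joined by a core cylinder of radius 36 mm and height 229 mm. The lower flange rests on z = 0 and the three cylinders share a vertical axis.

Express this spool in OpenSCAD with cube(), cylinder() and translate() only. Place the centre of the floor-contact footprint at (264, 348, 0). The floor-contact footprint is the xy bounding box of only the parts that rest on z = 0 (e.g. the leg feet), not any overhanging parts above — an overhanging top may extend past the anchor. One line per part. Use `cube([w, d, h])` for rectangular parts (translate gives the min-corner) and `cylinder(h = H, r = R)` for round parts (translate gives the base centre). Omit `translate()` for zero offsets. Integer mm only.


translate([264, 348, 0]) cylinder(h = 14, r = 76);
translate([264, 348, 14]) cylinder(h = 229, r = 36);
translate([264, 348, 243]) cylinder(h = 14, r = 76);


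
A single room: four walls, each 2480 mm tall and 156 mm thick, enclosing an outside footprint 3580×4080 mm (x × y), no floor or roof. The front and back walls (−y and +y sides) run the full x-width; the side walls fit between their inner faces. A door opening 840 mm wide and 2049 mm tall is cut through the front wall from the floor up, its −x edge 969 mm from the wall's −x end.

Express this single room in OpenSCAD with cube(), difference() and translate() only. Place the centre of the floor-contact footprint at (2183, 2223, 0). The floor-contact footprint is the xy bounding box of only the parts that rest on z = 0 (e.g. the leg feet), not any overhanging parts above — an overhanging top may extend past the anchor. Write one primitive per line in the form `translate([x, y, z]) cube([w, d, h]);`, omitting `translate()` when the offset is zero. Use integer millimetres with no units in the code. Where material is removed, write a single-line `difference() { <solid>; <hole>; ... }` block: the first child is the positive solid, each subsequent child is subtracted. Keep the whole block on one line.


difference() { translate([393, 183, 0]) cube([3580, 156, 2480]); translate([1362, 183, 0]) cube([840, 156, 2049]); }
translate([393, 4107, 0]) cube([3580, 156, 2480]);
translate([393, 339, 0]) cube([156, 3768, 2480]);
translate([3817, 339, 0]) cube([156, 3768, 2480]);


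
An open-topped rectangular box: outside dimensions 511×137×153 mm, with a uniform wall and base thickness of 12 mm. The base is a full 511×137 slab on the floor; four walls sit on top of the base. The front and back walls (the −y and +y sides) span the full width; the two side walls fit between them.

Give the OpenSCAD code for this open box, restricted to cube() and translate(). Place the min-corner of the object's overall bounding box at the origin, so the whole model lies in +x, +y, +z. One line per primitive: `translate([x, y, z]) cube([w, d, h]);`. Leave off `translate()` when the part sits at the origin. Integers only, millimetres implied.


cube([511, 137, 12]);
translate([0, 0, 12]) cube([511, 12, 141]);
translate([0, 125, 12]) cube([511, 12, 141]);
translate([0, 12, 12]) cube([12, 113, 141]);
translate([499, 12, 12]) cube([12, 113, 141]);


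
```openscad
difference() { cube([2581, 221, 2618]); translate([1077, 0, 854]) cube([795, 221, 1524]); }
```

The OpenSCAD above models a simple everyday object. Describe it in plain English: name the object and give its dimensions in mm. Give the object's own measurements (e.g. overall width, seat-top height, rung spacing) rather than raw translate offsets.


A wall 2581 mm long (x), 221 mm thick (y), 2618 mm tall, with a rectangular window opening cut through it. The opening is 795 mm wide and 1524 mm tall; its sill is at z = 854 mm and its near (−x) edge is 1077 mm from the wall's −x end. The opening passes through the full wall thickness.


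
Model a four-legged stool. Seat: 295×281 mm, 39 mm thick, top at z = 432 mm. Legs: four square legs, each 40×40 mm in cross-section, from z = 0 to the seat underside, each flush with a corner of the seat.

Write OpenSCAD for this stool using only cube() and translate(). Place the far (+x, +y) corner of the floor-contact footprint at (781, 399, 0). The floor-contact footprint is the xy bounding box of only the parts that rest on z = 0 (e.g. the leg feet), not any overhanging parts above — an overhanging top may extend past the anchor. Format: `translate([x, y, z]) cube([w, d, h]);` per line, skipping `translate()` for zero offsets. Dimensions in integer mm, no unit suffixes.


translate([486, 118, 393]) cube([295, 281, 39]);
translate([486, 118, 0]) cube([40, 40, 393]);
translate([741, 118, 0]) cube([40, 40, 393]);
translate([486, 359, 0]) cube([40, 40, 393]);
translate([741, 359, 0]) cube([40, 40, 393]);


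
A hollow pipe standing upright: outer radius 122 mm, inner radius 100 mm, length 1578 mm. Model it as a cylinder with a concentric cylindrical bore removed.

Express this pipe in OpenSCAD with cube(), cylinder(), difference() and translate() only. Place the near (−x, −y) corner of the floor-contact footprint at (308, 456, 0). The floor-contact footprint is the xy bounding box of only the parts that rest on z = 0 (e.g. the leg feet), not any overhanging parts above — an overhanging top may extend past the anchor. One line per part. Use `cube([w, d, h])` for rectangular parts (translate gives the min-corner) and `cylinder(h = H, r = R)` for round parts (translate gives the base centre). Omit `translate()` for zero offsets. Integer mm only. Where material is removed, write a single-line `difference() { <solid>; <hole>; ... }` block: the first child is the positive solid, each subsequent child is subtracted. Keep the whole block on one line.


difference() { translate([430, 578, 0]) cylinder(h = 1578, r = 122); translate([430, 578, 0]) cylinder(h = 1578, r = 100); }


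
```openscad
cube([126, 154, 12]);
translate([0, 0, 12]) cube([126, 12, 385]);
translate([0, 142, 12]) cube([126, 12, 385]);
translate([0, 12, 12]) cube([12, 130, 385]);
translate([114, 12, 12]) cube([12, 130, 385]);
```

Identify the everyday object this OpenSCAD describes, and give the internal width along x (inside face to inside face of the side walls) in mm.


An open box. The internal width is 102 mm.

A 126×154 base slab with four walls standing on it — an open box. The base is 126 mm wide and the walls are 12 mm thick, so the internal width is 126 − 2 × 12 = 102 mm.


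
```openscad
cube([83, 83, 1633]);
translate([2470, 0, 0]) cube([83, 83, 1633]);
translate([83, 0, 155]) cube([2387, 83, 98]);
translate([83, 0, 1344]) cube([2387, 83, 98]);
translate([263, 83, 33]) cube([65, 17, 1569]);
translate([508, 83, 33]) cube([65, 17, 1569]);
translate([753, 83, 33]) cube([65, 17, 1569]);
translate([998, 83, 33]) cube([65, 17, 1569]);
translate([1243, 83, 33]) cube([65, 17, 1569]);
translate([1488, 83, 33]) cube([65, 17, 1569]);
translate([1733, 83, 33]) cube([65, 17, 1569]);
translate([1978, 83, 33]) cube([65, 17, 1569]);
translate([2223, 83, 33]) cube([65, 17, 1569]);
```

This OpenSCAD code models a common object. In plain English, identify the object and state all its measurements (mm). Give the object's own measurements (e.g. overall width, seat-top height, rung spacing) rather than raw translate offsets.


A fence section. Two 83×83 mm posts, 1633 mm tall, stand on the floor with a clear span of 2387 mm between their inner faces. Two horizontal rails of 83×98 mm section span the gap between the posts with their undersides at z = 155 mm and z = 1344 mm, flush with the posts' −y face. 9 pickets, each 65 mm wide, 17 mm thick and 1569 mm tall, are fixed to the +y face of the rails with their bottoms at z = 33 mm, spaced across the span with a 180 mm gap after the −x post and between neighbouring pickets, with 182 mm left before the +x post.


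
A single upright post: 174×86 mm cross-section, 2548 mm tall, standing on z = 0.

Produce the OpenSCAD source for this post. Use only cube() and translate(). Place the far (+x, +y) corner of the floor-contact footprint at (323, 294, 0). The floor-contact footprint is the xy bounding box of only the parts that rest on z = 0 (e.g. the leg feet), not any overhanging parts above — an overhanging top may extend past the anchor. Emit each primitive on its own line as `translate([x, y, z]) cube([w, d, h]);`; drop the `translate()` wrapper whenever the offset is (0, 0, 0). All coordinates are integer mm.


translate([149, 208, 0]) cube([174, 86, 2548]);


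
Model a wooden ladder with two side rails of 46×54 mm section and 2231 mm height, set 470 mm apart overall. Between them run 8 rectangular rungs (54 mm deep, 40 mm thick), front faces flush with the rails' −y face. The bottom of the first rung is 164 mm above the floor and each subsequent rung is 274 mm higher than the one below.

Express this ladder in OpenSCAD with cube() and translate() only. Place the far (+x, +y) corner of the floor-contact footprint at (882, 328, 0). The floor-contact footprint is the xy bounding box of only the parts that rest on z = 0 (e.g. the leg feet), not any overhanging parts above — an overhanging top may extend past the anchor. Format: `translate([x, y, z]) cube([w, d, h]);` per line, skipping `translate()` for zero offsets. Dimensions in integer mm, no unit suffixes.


// rung span = 470 - 2*46 = 378
// rung[k] z = 164 + k*274
translate([412, 274, 0]) cube([46, 54, 2231]);
translate([836, 274, 0]) cube([46, 54, 2231]);
translate([458, 274, 164]) cube([378, 54, 40]);
translate([458, 274, 438]) cube([378, 54, 40]);
translate([458, 274, 712]) cube([378, 54, 40]);
translate([458, 274, 986]) cube([378, 54, 40]);
translate([458, 274, 1260]) cube([378, 54, 40]);
translate([458, 274, 1534]) cube([378, 54, 40]);
translate([458, 274, 1808]) cube([378, 54, 40]);
translate([458, 274, 2082]) cube([378, 54, 40]);


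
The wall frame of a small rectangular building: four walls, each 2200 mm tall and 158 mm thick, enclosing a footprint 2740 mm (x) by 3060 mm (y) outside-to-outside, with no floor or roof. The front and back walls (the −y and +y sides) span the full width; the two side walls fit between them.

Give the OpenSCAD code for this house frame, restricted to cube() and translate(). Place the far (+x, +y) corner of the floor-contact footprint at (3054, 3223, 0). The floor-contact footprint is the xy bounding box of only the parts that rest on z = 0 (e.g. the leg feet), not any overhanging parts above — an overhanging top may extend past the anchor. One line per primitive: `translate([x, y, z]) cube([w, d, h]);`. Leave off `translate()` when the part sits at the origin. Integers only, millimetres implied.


translate([314, 163, 0]) cube([2740, 158, 2200]);
translate([314, 3065, 0]) cube([2740, 158, 2200]);
translate([314, 321, 0]) cube([158, 2744, 2200]);
translate([2896, 321, 0]) cube([158, 2744, 2200]);


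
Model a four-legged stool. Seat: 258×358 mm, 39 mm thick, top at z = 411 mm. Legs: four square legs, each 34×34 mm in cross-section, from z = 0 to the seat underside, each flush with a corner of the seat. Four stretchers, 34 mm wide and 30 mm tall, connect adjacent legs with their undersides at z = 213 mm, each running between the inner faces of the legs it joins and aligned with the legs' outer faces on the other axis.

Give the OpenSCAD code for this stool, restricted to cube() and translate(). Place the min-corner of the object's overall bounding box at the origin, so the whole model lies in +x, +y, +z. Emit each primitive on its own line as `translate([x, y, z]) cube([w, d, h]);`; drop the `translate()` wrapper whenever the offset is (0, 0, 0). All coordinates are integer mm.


// leg_h = 411 - 39 = 372
// stretcher span = 258 - 2*34 = 190
translate([0, 0, 372]) cube([258, 358, 39]);
cube([34, 34, 372]);
translate([224, 0, 0]) cube([34, 34, 372]);
translate([0, 324, 0]) cube([34, 34, 372]);
translate([224, 324, 0]) cube([34, 34, 372]);
translate([34, 0, 213]) cube([190, 34, 30]);
translate([34, 324, 213]) cube([190, 34, 30]);
translate([0, 34, 213]) cube([34, 290, 30]);
translate([224, 34, 213]) cube([34, 290, 30]);


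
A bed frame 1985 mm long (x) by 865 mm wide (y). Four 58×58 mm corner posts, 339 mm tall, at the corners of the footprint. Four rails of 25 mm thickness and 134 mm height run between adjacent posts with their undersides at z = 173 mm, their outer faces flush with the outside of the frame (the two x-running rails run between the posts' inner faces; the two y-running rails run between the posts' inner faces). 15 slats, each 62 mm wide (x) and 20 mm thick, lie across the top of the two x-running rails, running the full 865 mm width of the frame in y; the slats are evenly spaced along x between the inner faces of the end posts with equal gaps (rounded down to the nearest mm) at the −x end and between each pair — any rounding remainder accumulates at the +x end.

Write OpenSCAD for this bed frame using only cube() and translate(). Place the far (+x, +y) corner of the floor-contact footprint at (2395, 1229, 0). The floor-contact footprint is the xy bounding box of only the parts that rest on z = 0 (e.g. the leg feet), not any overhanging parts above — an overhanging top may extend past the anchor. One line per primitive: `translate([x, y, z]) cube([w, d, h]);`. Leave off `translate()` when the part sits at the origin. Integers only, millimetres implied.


translate([410, 364, 0]) cube([58, 58, 339]);
translate([410, 1171, 0]) cube([58, 58, 339]);
translate([2337, 364, 0]) cube([58, 58, 339]);
translate([2337, 1171, 0]) cube([58, 58, 339]);
translate([468, 364, 173]) cube([1869, 25, 134]);
translate([468, 1204, 173]) cube([1869, 25, 134]);
translate([410, 422, 173]) cube([25, 749, 134]);
translate([2370, 422, 173]) cube([25, 749, 134]);
translate([526, 364, 307]) cube([62, 865, 20]);
translate([646, 364, 307]) cube([62, 865, 20]);
translate([766, 364, 307]) cube([62, 865, 20]);
translate([886, 364, 307]) cube([62, 865, 20]);
translate([1006, 364, 307]) cube([62, 865, 20]);
translate([1126, 364, 307]) cube([62, 865, 20]);
translate([1246, 364, 307]) cube([62, 865, 20]);
translate([1366, 364, 307]) cube([62, 865, 20]);
translate([1486, 364, 307]) cube([62, 865, 20]);
translate([1606, 364, 307]) cube([62, 865, 20]);
translate([1726, 364, 307]) cube([62, 865, 20]);
translate([1846, 364, 307]) cube([62, 865, 20]);
translate([1966, 364, 307]) cube([62, 865, 20]);
translate([2086, 364, 307]) cube([62, 865, 20]);
translate([2206, 364, 307]) cube([62, 865, 20]);


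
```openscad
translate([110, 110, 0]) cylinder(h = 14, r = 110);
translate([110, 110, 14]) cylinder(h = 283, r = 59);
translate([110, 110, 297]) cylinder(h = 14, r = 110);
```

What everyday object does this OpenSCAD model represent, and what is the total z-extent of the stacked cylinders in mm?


A spool. The overall height is 311 mm.

Three coaxial cylinders, large–small–large — a spool. Two 14 mm flanges and a 283 mm core give 14 + 283 + 14 = 311 mm.


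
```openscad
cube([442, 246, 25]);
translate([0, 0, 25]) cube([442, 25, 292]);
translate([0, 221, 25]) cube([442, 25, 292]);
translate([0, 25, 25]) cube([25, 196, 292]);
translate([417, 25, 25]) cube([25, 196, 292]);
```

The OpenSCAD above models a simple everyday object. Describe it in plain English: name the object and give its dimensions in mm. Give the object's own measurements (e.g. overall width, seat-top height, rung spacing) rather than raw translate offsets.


An open-topped rectangular box: outside dimensions 442×246×317 mm, with a uniform wall and base thickness of 25 mm. The base is a full 442×246 slab on the floor; four walls sit on top of the base. The front and back walls (the −y and +y sides) span the full width; the two side walls fit between them.


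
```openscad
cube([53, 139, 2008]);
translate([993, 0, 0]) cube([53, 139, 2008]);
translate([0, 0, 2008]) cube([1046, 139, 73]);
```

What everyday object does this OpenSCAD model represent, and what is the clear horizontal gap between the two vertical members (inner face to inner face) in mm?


A door frame. The clear opening width is 940 mm.

Two 2008 mm tall posts with a header on top — a door frame. The left jamb is 53 mm wide at x = 0; the right jamb starts at x = 993. The clear opening is 993 − 53 = 940 mm.


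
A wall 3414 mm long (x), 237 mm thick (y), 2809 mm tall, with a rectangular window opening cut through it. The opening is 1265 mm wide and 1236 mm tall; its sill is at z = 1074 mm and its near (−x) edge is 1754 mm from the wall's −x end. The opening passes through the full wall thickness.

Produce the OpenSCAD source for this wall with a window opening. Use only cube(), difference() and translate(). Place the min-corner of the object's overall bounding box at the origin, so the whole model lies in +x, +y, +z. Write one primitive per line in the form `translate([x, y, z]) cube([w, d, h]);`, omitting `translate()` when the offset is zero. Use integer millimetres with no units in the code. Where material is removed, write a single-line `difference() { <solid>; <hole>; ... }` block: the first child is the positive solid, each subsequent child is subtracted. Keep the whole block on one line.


difference() { cube([3414, 237, 2809]); translate([1754, 0, 1074]) cube([1265, 237, 1236]); }


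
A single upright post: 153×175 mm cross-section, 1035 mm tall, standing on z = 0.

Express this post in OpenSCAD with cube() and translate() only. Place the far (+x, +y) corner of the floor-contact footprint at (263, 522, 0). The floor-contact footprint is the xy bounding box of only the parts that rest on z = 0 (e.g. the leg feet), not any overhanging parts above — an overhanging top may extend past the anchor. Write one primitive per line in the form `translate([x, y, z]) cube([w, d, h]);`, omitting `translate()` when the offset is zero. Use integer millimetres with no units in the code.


translate([110, 347, 0]) cube([153, 175, 1035]);


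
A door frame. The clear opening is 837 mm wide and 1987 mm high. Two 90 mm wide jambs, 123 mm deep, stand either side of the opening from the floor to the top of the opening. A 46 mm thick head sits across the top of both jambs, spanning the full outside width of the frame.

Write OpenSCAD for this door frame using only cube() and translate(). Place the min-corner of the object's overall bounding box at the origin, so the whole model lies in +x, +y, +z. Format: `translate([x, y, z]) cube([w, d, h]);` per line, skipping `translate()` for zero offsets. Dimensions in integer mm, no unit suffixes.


cube([90, 123, 1987]);
translate([927, 0, 0]) cube([90, 123, 1987]);
translate([0, 0, 1987]) cube([1017, 123, 46]);


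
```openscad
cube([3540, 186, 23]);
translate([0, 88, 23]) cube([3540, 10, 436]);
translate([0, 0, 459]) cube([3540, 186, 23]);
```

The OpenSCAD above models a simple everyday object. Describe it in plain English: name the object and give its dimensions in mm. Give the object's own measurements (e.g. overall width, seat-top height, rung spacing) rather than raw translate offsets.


An I-beam lying along x, 3540 mm long. Overall section height 482 mm. Two flanges 186 mm wide (y) and 23 mm thick, one on the floor and one at the top; a web 10 mm thick runs between them, centred on the flange width.


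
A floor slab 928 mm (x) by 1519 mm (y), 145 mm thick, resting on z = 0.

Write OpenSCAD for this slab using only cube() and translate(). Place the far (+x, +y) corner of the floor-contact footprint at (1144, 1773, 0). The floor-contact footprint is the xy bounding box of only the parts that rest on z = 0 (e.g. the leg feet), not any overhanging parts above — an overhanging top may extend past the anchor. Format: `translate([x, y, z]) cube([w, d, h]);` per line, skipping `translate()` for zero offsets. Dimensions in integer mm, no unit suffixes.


translate([216, 254, 0]) cube([928, 1519, 145]);


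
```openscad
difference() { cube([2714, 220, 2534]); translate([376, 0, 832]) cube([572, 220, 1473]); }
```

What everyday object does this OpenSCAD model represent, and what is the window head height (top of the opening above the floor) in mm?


A wall with a window opening. The window head height is 2305 mm.

A wall with a rectangular opening subtracted — a window. Sill at z = 832, opening 1473 mm tall, so the head is at 832 + 1473 = 2305 mm.


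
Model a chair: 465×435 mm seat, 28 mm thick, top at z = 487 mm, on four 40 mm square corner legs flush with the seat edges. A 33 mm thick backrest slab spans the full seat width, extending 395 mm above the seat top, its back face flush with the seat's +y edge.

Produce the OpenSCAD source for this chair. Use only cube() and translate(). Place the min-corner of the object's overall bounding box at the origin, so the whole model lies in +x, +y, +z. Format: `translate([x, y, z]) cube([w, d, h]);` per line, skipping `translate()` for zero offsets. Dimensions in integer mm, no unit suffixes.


translate([0, 0, 459]) cube([465, 435, 28]);
cube([40, 40, 459]);
translate([425, 0, 0]) cube([40, 40, 459]);
translate([0, 395, 0]) cube([40, 40, 459]);
translate([425, 395, 0]) cube([40, 40, 459]);
translate([0, 402, 487]) cube([465, 33, 395]);


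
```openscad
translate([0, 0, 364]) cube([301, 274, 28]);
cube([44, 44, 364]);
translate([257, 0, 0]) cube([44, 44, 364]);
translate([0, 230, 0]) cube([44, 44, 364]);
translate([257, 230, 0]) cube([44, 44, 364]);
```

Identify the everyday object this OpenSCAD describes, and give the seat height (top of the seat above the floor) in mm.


A stool. The seat height is 392 mm.

A 301×274×28 slab at z = 364 on four corner posts — a stool. The seat top is 364 + 28 = 392 mm.


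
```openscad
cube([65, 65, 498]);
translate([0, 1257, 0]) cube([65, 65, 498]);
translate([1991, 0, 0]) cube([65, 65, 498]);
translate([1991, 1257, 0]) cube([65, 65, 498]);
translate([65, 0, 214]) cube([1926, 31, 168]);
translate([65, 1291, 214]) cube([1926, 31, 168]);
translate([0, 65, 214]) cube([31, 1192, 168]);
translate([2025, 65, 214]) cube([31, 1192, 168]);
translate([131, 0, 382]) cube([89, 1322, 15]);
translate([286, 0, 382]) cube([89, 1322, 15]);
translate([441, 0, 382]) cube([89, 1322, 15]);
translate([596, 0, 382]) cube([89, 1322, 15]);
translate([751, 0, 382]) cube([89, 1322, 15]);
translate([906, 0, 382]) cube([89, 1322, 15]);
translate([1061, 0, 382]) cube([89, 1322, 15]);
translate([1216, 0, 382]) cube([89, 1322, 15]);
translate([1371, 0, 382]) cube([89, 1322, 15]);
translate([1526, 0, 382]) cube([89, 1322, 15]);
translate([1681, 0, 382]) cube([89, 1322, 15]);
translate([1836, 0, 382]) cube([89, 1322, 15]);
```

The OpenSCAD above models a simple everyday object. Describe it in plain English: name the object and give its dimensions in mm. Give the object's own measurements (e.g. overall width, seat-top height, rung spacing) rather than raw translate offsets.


A bed frame 2056 mm long (x) by 1322 mm wide (y). Four 65×65 mm corner posts, 498 mm tall, at the corners of the footprint. Four rails of 31 mm thickness and 168 mm height run between adjacent posts with their undersides at z = 214 mm, their outer faces flush with the outside of the frame (the two x-running rails run between the posts' inner faces; the two y-running rails run between the posts' inner faces). 12 slats, each 89 mm wide (x) and 15 mm thick, lie across the top of the two x-running rails, running the full 1322 mm width of the frame in y; along x they sit between the end posts with a 66 mm gap after the −x posts and between neighbouring slats and before the +x posts.


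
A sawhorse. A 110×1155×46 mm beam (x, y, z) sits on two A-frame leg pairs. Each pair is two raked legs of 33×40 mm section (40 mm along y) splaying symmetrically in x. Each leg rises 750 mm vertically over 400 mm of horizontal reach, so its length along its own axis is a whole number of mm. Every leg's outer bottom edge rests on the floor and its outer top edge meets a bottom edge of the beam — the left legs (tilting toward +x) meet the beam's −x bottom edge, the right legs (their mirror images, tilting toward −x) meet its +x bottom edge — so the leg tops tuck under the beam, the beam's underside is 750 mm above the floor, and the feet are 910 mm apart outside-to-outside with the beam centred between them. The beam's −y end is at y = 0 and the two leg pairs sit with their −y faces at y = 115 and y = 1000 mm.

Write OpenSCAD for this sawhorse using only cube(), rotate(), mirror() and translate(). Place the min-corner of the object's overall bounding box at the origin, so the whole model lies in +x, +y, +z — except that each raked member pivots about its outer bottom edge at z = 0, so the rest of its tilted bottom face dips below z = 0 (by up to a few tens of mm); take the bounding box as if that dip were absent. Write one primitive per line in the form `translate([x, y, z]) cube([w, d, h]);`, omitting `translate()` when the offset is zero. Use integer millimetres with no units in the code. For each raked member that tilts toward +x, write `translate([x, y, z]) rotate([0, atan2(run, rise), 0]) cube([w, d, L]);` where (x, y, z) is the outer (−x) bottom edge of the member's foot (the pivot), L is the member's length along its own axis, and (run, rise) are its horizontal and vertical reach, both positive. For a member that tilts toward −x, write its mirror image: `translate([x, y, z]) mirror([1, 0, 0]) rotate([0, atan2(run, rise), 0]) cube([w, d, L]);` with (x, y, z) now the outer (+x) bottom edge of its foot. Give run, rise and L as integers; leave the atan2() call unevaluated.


// leg length = √(400² + 750²) = 850
// right-leg outer foot x = 2·400 + 110 = 910
// beam min-corner = (400, 0, 750)
translate([400, 0, 750]) cube([110, 1155, 46]);
translate([0, 115, 0]) rotate([0, atan2(400, 750), 0]) cube([33, 40, 850]);
translate([910, 115, 0]) mirror([1, 0, 0]) rotate([0, atan2(400, 750), 0]) cube([33, 40, 850]);
translate([0, 1000, 0]) rotate([0, atan2(400, 750), 0]) cube([33, 40, 850]);
translate([910, 1000, 0]) mirror([1, 0, 0]) rotate([0, atan2(400, 750), 0]) cube([33, 40, 850]);


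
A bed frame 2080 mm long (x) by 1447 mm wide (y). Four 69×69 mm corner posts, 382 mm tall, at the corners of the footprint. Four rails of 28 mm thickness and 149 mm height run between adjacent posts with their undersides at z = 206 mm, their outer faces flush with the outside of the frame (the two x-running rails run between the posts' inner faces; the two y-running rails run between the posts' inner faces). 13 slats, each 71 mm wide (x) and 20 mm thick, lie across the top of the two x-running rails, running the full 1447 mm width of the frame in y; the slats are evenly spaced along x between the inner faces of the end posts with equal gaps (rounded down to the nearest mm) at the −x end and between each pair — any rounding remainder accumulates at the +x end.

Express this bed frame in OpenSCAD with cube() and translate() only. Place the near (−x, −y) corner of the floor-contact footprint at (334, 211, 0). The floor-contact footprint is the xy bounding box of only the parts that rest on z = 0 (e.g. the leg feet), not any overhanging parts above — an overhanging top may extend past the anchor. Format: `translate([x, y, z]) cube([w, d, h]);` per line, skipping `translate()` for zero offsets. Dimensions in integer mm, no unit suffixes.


// slat z = rail_z + rail_h = 206 + 149 = 355
// slat gap = ⌊(1942 − 13·71) / 14⌋ = 72
translate([334, 211, 0]) cube([69, 69, 382]);
translate([334, 1589, 0]) cube([69, 69, 382]);
translate([2345, 211, 0]) cube([69, 69, 382]);
translate([2345, 1589, 0]) cube([69, 69, 382]);
translate([403, 211, 206]) cube([1942, 28, 149]);
translate([403, 1630, 206]) cube([1942, 28, 149]);
translate([334, 280, 206]) cube([28, 1309, 149]);
translate([2386, 280, 206]) cube([28, 1309, 149]);
translate([475, 211, 355]) cube([71, 1447, 20]);
translate([618, 211, 355]) cube([71, 1447, 20]);
translate([761, 211, 355]) cube([71, 1447, 20]);
translate([904, 211, 355]) cube([71, 1447, 20]);
translate([1047, 211, 355]) cube([71, 1447, 20]);
translate([1190, 211, 355]) cube([71, 1447, 20]);
translate([1333, 211, 355]) cube([71, 1447, 20]);
translate([1476, 211, 355]) cube([71, 1447, 20]);
translate([1619, 211, 355]) cube([71, 1447, 20]);
translate([1762, 211, 355]) cube([71, 1447, 20]);
translate([1905, 211, 355]) cube([71, 1447, 20]);
translate([2048, 211, 355]) cube([71, 1447, 20]);
translate([2191, 211, 355]) cube([71, 1447, 20]);


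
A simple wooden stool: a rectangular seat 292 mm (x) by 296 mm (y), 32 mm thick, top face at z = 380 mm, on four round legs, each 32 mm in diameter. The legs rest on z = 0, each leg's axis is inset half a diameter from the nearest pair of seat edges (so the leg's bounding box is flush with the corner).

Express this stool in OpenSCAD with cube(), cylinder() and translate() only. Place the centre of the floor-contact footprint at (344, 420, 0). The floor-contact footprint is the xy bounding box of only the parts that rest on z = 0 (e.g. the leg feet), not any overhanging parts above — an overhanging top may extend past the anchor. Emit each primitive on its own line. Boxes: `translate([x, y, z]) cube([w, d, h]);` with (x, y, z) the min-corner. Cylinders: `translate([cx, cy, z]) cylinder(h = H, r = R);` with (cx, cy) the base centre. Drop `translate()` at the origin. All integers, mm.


translate([198, 272, 348]) cube([292, 296, 32]);
translate([214, 288, 0]) cylinder(h = 348, r = 16);
translate([474, 288, 0]) cylinder(h = 348, r = 16);
translate([214, 552, 0]) cylinder(h = 348, r = 16);
translate([474, 552, 0]) cylinder(h = 348, r = 16);


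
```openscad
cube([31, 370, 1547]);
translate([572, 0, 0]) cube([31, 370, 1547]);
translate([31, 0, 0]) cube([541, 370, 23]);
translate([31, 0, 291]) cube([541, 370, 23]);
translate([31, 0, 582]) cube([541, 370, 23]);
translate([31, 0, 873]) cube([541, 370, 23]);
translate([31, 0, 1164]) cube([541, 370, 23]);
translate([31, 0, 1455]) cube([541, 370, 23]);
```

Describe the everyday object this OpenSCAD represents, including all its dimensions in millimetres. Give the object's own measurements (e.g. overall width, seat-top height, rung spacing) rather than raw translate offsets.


An open bookshelf. Two side panels, each 31 mm thick, 370 mm deep and 1547 mm tall, stand 603 mm apart (outside-to-outside). Between them sit 6 shelves, each 23 mm thick and 370 mm deep, spanning the full gap between the sides. The bottom shelf rests on the floor (its underside at z = 0) and the clear gap between one shelf's top and the next shelf's underside is 268 mm.


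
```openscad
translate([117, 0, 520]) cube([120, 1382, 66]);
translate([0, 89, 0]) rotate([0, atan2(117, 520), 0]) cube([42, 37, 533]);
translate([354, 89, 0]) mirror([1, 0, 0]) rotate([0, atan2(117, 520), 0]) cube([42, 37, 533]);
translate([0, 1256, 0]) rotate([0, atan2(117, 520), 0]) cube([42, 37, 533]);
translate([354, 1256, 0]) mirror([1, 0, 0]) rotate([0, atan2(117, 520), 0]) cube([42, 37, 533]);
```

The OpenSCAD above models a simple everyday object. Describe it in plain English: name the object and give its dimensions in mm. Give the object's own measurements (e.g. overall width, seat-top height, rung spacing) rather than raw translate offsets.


A sawhorse. A 120×1382×66 mm beam (x, y, z) sits on two A-frame leg pairs. Each pair is two raked legs of 42×37 mm section (37 mm along y) splaying symmetrically in x. Each leg rises 520 mm vertically over 117 mm of horizontal reach and is 533 mm long along its own axis. Every leg's outer bottom edge rests on the floor and its outer top edge meets a bottom edge of the beam — the left legs (tilting toward +x) meet the beam's −x bottom edge, the right legs (their mirror images, tilting toward −x) meet its +x bottom edge — so the leg tops tuck under the beam, the beam's underside is 520 mm above the floor, and the feet are 354 mm apart outside-to-outside with the beam centred between them. The two leg pairs are set in 89 mm from either end of the beam.


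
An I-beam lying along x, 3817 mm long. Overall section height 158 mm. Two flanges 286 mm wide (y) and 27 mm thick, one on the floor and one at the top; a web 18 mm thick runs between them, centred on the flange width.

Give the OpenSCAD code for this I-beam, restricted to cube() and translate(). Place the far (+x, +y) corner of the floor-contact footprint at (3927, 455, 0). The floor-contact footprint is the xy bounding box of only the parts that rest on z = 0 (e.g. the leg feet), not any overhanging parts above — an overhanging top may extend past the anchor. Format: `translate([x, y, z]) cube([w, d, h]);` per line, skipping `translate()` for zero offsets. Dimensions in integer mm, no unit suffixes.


translate([110, 169, 0]) cube([3817, 286, 27]);
translate([110, 303, 27]) cube([3817, 18, 104]);
translate([110, 169, 131]) cube([3817, 286, 27]);


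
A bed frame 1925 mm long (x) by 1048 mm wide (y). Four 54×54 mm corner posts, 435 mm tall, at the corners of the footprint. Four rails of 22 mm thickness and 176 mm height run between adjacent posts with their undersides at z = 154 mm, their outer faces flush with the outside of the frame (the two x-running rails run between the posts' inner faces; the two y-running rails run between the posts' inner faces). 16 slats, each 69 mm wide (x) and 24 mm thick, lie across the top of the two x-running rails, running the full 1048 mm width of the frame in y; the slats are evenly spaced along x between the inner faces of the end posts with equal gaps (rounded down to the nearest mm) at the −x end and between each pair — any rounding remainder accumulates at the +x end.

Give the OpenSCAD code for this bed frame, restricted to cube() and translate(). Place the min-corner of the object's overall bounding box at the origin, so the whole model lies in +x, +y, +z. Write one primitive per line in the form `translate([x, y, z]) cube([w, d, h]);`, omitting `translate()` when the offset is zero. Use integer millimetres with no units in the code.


cube([54, 54, 435]);
translate([0, 994, 0]) cube([54, 54, 435]);
translate([1871, 0, 0]) cube([54, 54, 435]);
translate([1871, 994, 0]) cube([54, 54, 435]);
translate([54, 0, 154]) cube([1817, 22, 176]);
translate([54, 1026, 154]) cube([1817, 22, 176]);
translate([0, 54, 154]) cube([22, 940, 176]);
translate([1903, 54, 154]) cube([22, 940, 176]);
translate([95, 0, 330]) cube([69, 1048, 24]);
translate([205, 0, 330]) cube([69, 1048, 24]);
translate([315, 0, 330]) cube([69, 1048, 24]);
translate([425, 0, 330]) cube([69, 1048, 24]);
translate([535, 0, 330]) cube([69, 1048, 24]);
translate([645, 0, 330]) cube([69, 1048, 24]);
translate([755, 0, 330]) cube([69, 1048, 24]);
translate([865, 0, 330]) cube([69, 1048, 24]);
translate([975, 0, 330]) cube([69, 1048, 24]);
translate([1085, 0, 330]) cube([69, 1048, 24]);
translate([1195, 0, 330]) cube([69, 1048, 24]);
translate([1305, 0, 330]) cube([69, 1048, 24]);
translate([1415, 0, 330]) cube([69, 1048, 24]);
translate([1525, 0, 330]) cube([69, 1048, 24]);
translate([1635, 0, 330]) cube([69, 1048, 24]);
translate([1745, 0, 330]) cube([69, 1048, 24]);


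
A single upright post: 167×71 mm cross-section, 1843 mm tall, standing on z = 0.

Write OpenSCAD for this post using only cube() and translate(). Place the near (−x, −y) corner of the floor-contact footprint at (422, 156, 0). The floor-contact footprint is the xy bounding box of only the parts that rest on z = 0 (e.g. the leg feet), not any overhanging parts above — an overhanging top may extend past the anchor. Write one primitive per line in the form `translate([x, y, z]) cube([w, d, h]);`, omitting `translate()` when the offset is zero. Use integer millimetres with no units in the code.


translate([422, 156, 0]) cube([167, 71, 1843]);
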